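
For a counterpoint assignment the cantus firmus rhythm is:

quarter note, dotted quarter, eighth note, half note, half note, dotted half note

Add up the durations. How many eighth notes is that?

20

Working in eighth notes: quarter note = 2; dotted quarter = 3; eighth note = 1; half note = 4; half note = 4; dotted half note = 6.
Total: 2 + 3 + 1 + 4 + 4 + 6 = 20 eighth notes.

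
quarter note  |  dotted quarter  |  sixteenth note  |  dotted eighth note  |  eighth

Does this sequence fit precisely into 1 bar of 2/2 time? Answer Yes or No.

Yes

One bar of 2/2 = 16 sixteenth notes.
Convert each value to sixteenth notes: quarter note = 4; dotted quarter = 6; sixteenth note = 1; dotted eighth note = 3; eighth = 2.
Total: 4 + 6 + 1 + 3 + 2 = 16.
16 equals 16, so the answer is Yes.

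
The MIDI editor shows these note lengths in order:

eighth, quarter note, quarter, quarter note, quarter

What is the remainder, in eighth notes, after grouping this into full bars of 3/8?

0

One bar of 3/8 = 3 eighth notes.
In eighth notes: eighth = 1; quarter note = 2; quarter = 2; quarter note = 2; quarter = 2.
Sum: 1 + 2 + 2 + 2 + 2 = 9.
9 ÷ 3 = 3 complete bars with 0 eighth notes remaining.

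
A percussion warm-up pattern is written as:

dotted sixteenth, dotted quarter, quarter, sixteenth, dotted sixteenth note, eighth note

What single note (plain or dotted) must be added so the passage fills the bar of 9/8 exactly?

eighth note

The bar of 9/8 = 36 thirty-second notes.
Each duration in thirty-second notes: dotted sixteenth = 3; dotted quarter = 12; quarter = 8; sixteenth = 2; dotted sixteenth note = 3; eighth note = 4.
Altogether 3 + 12 + 8 + 2 + 3 + 4 = 32.
Remaining: 36 − 32 = 4 thirty-second notes, which is a eighth note.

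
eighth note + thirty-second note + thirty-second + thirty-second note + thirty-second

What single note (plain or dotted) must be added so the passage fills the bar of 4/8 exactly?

quarter note

The bar of 4/8 = 16 thirty-second notes.
Convert each value to thirty-second notes: eighth note = 4; thirty-second note = 1; thirty-second = 1; thirty-second note = 1; thirty-second = 1.
Altogether 4 + 1 + 1 + 1 + 1 = 8.
Remaining: 16 − 8 = 8 thirty-second notes, which is a quarter note.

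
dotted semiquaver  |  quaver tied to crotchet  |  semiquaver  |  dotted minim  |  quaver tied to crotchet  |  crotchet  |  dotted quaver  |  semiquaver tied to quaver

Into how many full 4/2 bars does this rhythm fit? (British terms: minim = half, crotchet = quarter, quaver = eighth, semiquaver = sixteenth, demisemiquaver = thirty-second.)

One bar of 4/2 = 64 thirty-second notes.
Working in thirty-second notes: dotted semiquaver = 3; quaver tied to crotchet (quaver + crotchet) = 12; semiquaver = 2; dotted minim = 24; quaver tied to crotchet (quaver + crotchet) = 12; crotchet = 8; dotted quaver = 6; semiquaver tied to quaver (semiquaver + quaver) = 6.
Altogether 3 + 12 + 2 + 24 + 12 + 8 + 6 + 6 = 73.
73 ÷ 64 = 1 complete bar with 9 left over.

1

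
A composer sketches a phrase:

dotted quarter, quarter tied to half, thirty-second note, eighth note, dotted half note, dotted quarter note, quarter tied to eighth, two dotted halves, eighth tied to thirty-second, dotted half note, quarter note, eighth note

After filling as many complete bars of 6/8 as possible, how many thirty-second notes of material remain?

One bar of 6/8 = 24 thirty-second notes.
Each duration in thirty-second notes: dotted quarter = 12; quarter tied to half (quarter + half) = 24; thirty-second note = 1; eighth note = 4; dotted half note = 24; dotted quarter note = 12; quarter tied to eighth (quarter + eighth) = 12; dotted half = 24; dotted half = 24; eighth tied to thirty-second (eighth + thirty-second) = 5; dotted half note = 24; quarter note = 8; eighth note = 4.
Sum: 12 + 24 + 1 + 4 + 24 + 12 + 12 + 24 + 24 + 5 + 24 + 8 + 4 = 178.
178 ÷ 24 = 7 complete bars with 10 thirty-second notes remaining.

10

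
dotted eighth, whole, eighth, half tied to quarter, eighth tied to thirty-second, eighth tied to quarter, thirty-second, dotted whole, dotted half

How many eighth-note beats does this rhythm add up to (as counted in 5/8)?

39

One eighth-note beat = 4 thirty-second notes.
Express everything in thirty-second notes: dotted eighth = 6; whole = 32; eighth = 4; half tied to quarter (half + quarter) = 24; eighth tied to thirty-second (eighth + thirty-second) = 5; eighth tied to quarter (eighth + quarter) = 12; thirty-second = 1; dotted whole = 48; dotted half = 24.
Sum: 6 + 32 + 4 + 24 + 5 + 12 + 1 + 48 + 24 = 156.
156 ÷ 4 = 39 beats.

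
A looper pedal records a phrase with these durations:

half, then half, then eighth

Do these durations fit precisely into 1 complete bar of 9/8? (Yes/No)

Yes

One bar of 9/8 = 9 eighth notes.
Express everything in eighth notes: half = 4; half = 4; eighth = 1.
Total: 4 + 4 + 1 = 9.
9 equals 9, so the answer is Yes.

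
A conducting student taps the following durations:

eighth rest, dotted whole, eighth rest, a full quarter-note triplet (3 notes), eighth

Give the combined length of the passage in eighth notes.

19

Working in eighth notes: eighth rest = 1; dotted whole = 12; eighth rest = 1; a full quarter-note triplet (3 notes) (three triplet quarters span one half) = 4; eighth = 1.
Sum: 1 + 12 + 1 + 4 + 1 = 19 eighth notes.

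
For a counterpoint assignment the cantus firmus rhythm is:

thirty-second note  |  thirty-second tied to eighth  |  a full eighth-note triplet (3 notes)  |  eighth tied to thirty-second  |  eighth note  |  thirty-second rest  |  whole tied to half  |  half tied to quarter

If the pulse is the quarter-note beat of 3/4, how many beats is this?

12

One quarter-note beat = 8 thirty-second notes.
Working in thirty-second notes: thirty-second note = 1; thirty-second tied to eighth (thirty-second + eighth) = 5; a full eighth-note triplet (3 notes) (three triplet eighths span one quarter) = 8; eighth tied to thirty-second (eighth + thirty-second) = 5; eighth note = 4; thirty-second rest = 1; whole tied to half (whole + half) = 48; half tied to quarter (half + quarter) = 24.
Sum: 1 + 5 + 8 + 5 + 4 + 1 + 48 + 24 = 96.
96 ÷ 8 = 12 beats.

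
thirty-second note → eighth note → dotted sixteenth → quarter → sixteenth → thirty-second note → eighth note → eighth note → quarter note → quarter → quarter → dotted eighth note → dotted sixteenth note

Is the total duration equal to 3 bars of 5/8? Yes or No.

One bar of 5/8 = 20 thirty-second notes, so 3 bars = 60.
Each duration in thirty-second notes: thirty-second note = 1; eighth note = 4; dotted sixteenth = 3; quarter = 8; sixteenth = 2; thirty-second note = 1; eighth note = 4; eighth note = 4; quarter note = 8; quarter = 8; quarter = 8; dotted eighth note = 6; dotted sixteenth note = 3.
Altogether 1 + 4 + 3 + 8 + 2 + 1 + 4 + 4 + 8 + 8 + 8 + 6 + 3 = 60.
60 equals 60, so the answer is Yes.

Yes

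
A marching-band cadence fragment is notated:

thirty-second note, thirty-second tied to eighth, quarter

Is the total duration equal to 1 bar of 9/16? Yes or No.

No

One bar of 9/16 = 18 thirty-second notes.
Express everything in thirty-second notes: thirty-second note = 1; thirty-second tied to eighth (thirty-second + eighth) = 5; quarter = 8.
Total: 1 + 5 + 8 = 14.
14 falls short of 18, so the answer is No.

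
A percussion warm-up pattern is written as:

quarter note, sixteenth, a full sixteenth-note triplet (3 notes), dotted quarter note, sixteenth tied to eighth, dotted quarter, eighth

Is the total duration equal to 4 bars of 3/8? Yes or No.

Yes

One bar of 3/8 = 6 sixteenth notes, so 4 bars = 24.
Express everything in sixteenth notes: quarter note = 4; sixteenth = 1; a full sixteenth-note triplet (3 notes) (three triplet sixteenths span one eighth) = 2; dotted quarter note = 6; sixteenth tied to eighth (sixteenth + eighth) = 3; dotted quarter = 6; eighth = 2.
Altogether 4 + 1 + 2 + 6 + 3 + 6 + 2 = 24.
24 equals 24, so the answer is Yes.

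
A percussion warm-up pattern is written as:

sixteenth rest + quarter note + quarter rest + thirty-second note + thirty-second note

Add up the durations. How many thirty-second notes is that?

20

Convert each value to thirty-second notes: sixteenth rest = 2; quarter note = 8; quarter rest = 8; thirty-second note = 1; thirty-second note = 1.
Sum: 2 + 8 + 8 + 1 + 1 = 20 thirty-second notes.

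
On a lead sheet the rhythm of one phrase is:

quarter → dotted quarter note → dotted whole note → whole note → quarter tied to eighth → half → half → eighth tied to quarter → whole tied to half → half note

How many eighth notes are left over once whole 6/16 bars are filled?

One bar of 6/16 = 3 eighth notes.
Convert each value to eighth notes: quarter = 2; dotted quarter note = 3; dotted whole note = 12; whole note = 8; quarter tied to eighth (quarter + eighth) = 3; half = 4; half = 4; eighth tied to quarter (eighth + quarter) = 3; whole tied to half (whole + half) = 12; half note = 4.
Altogether 2 + 3 + 12 + 8 + 3 + 4 + 4 + 3 + 12 + 4 = 55.
55 ÷ 3 = 18 complete bars with 1 eighth note remaining.

1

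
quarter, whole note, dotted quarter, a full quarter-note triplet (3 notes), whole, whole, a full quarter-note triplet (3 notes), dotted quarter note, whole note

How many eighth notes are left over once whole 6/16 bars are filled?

0

One bar of 6/16 = 3 eighth notes.
Convert each value to eighth notes: quarter = 2; whole note = 8; dotted quarter = 3; a full quarter-note triplet (3 notes) (three triplet quarters span one half) = 4; whole = 8; whole = 8; a full quarter-note triplet (3 notes) (three triplet quarters span one half) = 4; dotted quarter note = 3; whole note = 8.
Sum: 2 + 8 + 3 + 4 + 8 + 8 + 4 + 3 + 8 = 48.
48 ÷ 3 = 16 complete bars with 0 eighth notes remaining.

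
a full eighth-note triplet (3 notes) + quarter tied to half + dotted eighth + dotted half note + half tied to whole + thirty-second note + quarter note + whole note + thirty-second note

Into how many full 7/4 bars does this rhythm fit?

One bar of 7/4 = 56 thirty-second notes.
In thirty-second notes: a full eighth-note triplet (3 notes) (three triplet eighths span one quarter) = 8; quarter tied to half (quarter + half) = 24; dotted eighth = 6; dotted half note = 24; half tied to whole (half + whole) = 48; thirty-second note = 1; quarter note = 8; whole note = 32; thirty-second note = 1.
Total: 8 + 24 + 6 + 24 + 48 + 1 + 8 + 32 + 1 = 152.
152 ÷ 56 = 2 complete bars with 40 left over.

2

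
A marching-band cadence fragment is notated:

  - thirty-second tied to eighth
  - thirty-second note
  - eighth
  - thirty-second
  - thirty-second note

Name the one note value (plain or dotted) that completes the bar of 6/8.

dotted quarter note

The bar of 6/8 = 24 thirty-second notes.
Convert each value to thirty-second notes: thirty-second tied to eighth (thirty-second + eighth) = 5; thirty-second note = 1; eighth = 4; thirty-second = 1; thirty-second note = 1.
Sum: 5 + 1 + 4 + 1 + 1 = 12.
Remaining: 24 − 12 = 12 thirty-second notes, which is a dotted quarter note.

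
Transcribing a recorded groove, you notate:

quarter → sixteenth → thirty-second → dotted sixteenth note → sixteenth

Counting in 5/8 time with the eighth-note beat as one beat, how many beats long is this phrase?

4

One eighth-note beat = 4 thirty-second notes.
Each duration in thirty-second notes: quarter = 8; sixteenth = 2; thirty-second = 1; dotted sixteenth note = 3; sixteenth = 2.
Total: 8 + 2 + 1 + 3 + 2 = 16.
16 ÷ 4 = 4 beats.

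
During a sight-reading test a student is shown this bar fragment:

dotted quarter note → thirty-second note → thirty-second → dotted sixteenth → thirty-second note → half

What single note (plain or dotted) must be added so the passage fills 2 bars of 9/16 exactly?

2 bars of 9/16 = 36 thirty-second notes.
Convert each value to thirty-second notes: dotted quarter note = 12; thirty-second note = 1; thirty-second = 1; dotted sixteenth = 3; thirty-second note = 1; half = 16.
Altogether 12 + 1 + 1 + 3 + 1 + 16 = 34.
Remaining: 36 − 34 = 2 thirty-second notes, which is a sixteenth note.

sixteenth note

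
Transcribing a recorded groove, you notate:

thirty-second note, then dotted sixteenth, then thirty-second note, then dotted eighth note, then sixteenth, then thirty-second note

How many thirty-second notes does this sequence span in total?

Each duration in thirty-second notes: thirty-second note = 1; dotted sixteenth = 3; thirty-second note = 1; dotted eighth note = 6; sixteenth = 2; thirty-second note = 1.
Sum: 1 + 3 + 1 + 6 + 2 + 1 = 14 thirty-second notes.

14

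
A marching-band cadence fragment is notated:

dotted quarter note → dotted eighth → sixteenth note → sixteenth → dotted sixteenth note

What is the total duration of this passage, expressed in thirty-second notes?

25

Working in thirty-second notes: dotted quarter note = 12; dotted eighth = 6; sixteenth note = 2; sixteenth = 2; dotted sixteenth note = 3.
Adding: 12 + 6 + 2 + 2 + 3 = 25 thirty-second notes.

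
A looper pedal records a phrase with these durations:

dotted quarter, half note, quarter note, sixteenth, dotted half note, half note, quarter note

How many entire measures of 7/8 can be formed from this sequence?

3

One bar of 7/8 = 14 sixteenth notes.
Express everything in sixteenth notes: dotted quarter = 6; half note = 8; quarter note = 4; sixteenth = 1; dotted half note = 12; half note = 8; quarter note = 4.
Altogether 6 + 8 + 4 + 1 + 12 + 8 + 4 = 43.
43 ÷ 14 = 3 complete bars with 1 left over.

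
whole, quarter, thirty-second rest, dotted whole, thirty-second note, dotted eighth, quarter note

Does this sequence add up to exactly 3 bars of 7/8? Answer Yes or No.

No

One bar of 7/8 = 28 thirty-second notes, so 3 bars = 84.
Convert each value to thirty-second notes: whole = 32; quarter = 8; thirty-second rest = 1; dotted whole = 48; thirty-second note = 1; dotted eighth = 6; quarter note = 8.
Altogether 32 + 8 + 1 + 48 + 1 + 6 + 8 = 104.
104 exceeds 84, so the answer is No.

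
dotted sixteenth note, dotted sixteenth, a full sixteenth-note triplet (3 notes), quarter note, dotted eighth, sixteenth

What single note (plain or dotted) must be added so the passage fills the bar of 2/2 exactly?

dotted eighth note

The bar of 2/2 = 32 thirty-second notes.
Each duration in thirty-second notes: dotted sixteenth note = 3; dotted sixteenth = 3; a full sixteenth-note triplet (3 notes) (three triplet sixteenths span one eighth) = 4; quarter note = 8; dotted eighth = 6; sixteenth = 2.
Total: 3 + 3 + 4 + 8 + 6 + 2 = 26.
Remaining: 32 − 26 = 6 thirty-second notes, which is a dotted eighth note.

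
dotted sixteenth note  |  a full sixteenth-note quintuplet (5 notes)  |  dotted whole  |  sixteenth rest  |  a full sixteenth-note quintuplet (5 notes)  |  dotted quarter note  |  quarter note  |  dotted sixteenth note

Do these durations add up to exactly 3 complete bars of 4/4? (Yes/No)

No

One bar of 4/4 = 32 thirty-second notes, so 3 bars = 96.
In thirty-second notes: dotted sixteenth note = 3; a full sixteenth-note quintuplet (5 notes) (five quintuplet sixteenths span one quarter) = 8; dotted whole = 48; sixteenth rest = 2; a full sixteenth-note quintuplet (5 notes) (five quintuplet sixteenths span one quarter) = 8; dotted quarter note = 12; quarter note = 8; dotted sixteenth note = 3.
Altogether 3 + 8 + 48 + 2 + 8 + 12 + 8 + 3 = 92.
92 falls short of 96, so the answer is No.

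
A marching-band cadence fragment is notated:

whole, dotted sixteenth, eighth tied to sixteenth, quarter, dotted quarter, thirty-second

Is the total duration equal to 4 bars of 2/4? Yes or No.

No

One bar of 2/4 = 16 thirty-second notes, so 4 bars = 64.
Each duration in thirty-second notes: whole = 32; dotted sixteenth = 3; eighth tied to sixteenth (eighth + sixteenth) = 6; quarter = 8; dotted quarter = 12; thirty-second = 1.
Total: 32 + 3 + 6 + 8 + 12 + 1 = 62.
62 falls short of 64, so the answer is No.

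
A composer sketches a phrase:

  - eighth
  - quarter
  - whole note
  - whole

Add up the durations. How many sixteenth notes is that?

38

In sixteenth notes: eighth = 2; quarter = 4; whole note = 16; whole = 16.
Altogether 2 + 4 + 16 + 16 = 38 sixteenth notes.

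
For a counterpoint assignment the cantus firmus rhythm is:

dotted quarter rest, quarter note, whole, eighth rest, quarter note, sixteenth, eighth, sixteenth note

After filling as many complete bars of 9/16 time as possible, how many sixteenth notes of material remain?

One bar of 9/16 = 9 sixteenth notes.
Convert each value to sixteenth notes: dotted quarter rest = 6; quarter note = 4; whole = 16; eighth rest = 2; quarter note = 4; sixteenth = 1; eighth = 2; sixteenth note = 1.
Sum: 6 + 4 + 16 + 2 + 4 + 1 + 2 + 1 = 36.
36 ÷ 9 = 4 complete bars with 0 sixteenth notes remaining.

0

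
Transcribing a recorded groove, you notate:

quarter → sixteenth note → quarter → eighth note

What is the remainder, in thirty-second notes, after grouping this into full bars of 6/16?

10

One bar of 6/16 = 6 sixteenth notes.
Working in sixteenth notes: quarter = 4; sixteenth note = 1; quarter = 4; eighth note = 2.
Altogether 4 + 1 + 4 + 2 = 11.
11 ÷ 6 = 1 complete bar with 5 sixteenth notes remaining = 10 thirty-second notes.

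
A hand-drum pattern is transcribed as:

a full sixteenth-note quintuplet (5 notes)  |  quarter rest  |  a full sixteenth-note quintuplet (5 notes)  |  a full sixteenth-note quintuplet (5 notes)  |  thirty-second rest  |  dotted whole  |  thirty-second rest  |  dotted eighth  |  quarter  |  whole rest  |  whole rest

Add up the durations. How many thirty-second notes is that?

160

In thirty-second notes: a full sixteenth-note quintuplet (5 notes) (five quintuplet sixteenths span one quarter) = 8; quarter rest = 8; a full sixteenth-note quintuplet (5 notes) (five quintuplet sixteenths span one quarter) = 8; a full sixteenth-note quintuplet (5 notes) (five quintuplet sixteenths span one quarter) = 8; thirty-second rest = 1; dotted whole = 48; thirty-second rest = 1; dotted eighth = 6; quarter = 8; whole rest = 32; whole rest = 32.
Sum: 8 + 8 + 8 + 8 + 1 + 48 + 1 + 6 + 8 + 32 + 32 = 160 thirty-second notes.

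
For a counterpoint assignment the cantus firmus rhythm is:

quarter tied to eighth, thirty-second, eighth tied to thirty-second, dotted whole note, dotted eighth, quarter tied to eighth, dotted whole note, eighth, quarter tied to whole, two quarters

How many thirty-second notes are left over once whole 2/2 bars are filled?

One bar of 2/2 = 32 thirty-second notes.
Convert each value to thirty-second notes: quarter tied to eighth (quarter + eighth) = 12; thirty-second = 1; eighth tied to thirty-second (eighth + thirty-second) = 5; dotted whole note = 48; dotted eighth = 6; quarter tied to eighth (quarter + eighth) = 12; dotted whole note = 48; eighth = 4; quarter tied to whole (quarter + whole) = 40; quarter = 8; quarter = 8.
Sum: 12 + 1 + 5 + 48 + 6 + 12 + 48 + 4 + 40 + 8 + 8 = 192.
192 ÷ 32 = 6 complete bars with 0 thirty-second notes remaining.

0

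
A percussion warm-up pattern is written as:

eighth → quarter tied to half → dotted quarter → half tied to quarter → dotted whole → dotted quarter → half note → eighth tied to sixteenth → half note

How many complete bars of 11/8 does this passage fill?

3

One bar of 11/8 = 22 sixteenth notes.
Convert each value to sixteenth notes: eighth = 2; quarter tied to half (quarter + half) = 12; dotted quarter = 6; half tied to quarter (half + quarter) = 12; dotted whole = 24; dotted quarter = 6; half note = 8; eighth tied to sixteenth (eighth + sixteenth) = 3; half note = 8.
Sum: 2 + 12 + 6 + 12 + 24 + 6 + 8 + 3 + 8 = 81.
81 ÷ 22 = 3 complete bars with 15 left over.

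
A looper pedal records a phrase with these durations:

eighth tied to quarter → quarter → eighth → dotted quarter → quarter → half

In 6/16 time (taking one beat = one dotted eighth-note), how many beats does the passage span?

One dotted eighth-note beat = 3 sixteenth notes.
Convert each value to sixteenth notes: eighth tied to quarter (eighth + quarter) = 6; quarter = 4; eighth = 2; dotted quarter = 6; quarter = 4; half = 8.
Altogether 6 + 4 + 2 + 6 + 4 + 8 = 30.
30 ÷ 3 = 10 beats.

10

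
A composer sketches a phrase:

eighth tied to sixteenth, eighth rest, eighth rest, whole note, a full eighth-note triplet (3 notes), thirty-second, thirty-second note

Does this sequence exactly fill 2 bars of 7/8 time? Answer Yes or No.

One bar of 7/8 = 28 thirty-second notes, so 2 bars = 56.
Convert each value to thirty-second notes: eighth tied to sixteenth (eighth + sixteenth) = 6; eighth rest = 4; eighth rest = 4; whole note = 32; a full eighth-note triplet (3 notes) (three triplet eighths span one quarter) = 8; thirty-second = 1; thirty-second note = 1.
Total: 6 + 4 + 4 + 32 + 8 + 1 + 1 = 56.
56 equals 56, so the answer is Yes.

Yes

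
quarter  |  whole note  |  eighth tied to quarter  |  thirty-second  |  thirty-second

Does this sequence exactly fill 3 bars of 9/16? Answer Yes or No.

One bar of 9/16 = 18 thirty-second notes, so 3 bars = 54.
Each duration in thirty-second notes: quarter = 8; whole note = 32; eighth tied to quarter (eighth + quarter) = 12; thirty-second = 1; thirty-second = 1.
Adding: 8 + 32 + 12 + 1 + 1 = 54.
54 equals 54, so the answer is Yes.

Yes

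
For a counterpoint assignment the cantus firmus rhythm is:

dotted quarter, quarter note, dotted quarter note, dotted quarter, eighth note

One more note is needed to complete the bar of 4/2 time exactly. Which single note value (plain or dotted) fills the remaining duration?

half note

The bar of 4/2 = 16 eighth notes.
Each duration in eighth notes: dotted quarter = 3; quarter note = 2; dotted quarter note = 3; dotted quarter = 3; eighth note = 1.
Total: 3 + 2 + 3 + 3 + 1 = 12.
Remaining: 16 − 12 = 4 eighth notes, which is a half note.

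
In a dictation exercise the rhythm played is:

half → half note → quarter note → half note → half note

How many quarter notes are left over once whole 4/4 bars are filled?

One bar of 4/4 = 4 quarter notes.
In quarter notes: half = 2; half note = 2; quarter note = 1; half note = 2; half note = 2.
Sum: 2 + 2 + 1 + 2 + 2 = 9.
9 ÷ 4 = 2 complete bars with 1 quarter note remaining.

1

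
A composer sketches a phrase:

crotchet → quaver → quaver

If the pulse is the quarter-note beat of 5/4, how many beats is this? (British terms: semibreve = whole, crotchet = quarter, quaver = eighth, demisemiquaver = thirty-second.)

One quarter-note beat = 2 eighth notes.
Express everything in eighth notes: crotchet = 2; quaver = 1; quaver = 1.
Adding: 2 + 1 + 1 = 4.
4 ÷ 2 = 2 beats.

2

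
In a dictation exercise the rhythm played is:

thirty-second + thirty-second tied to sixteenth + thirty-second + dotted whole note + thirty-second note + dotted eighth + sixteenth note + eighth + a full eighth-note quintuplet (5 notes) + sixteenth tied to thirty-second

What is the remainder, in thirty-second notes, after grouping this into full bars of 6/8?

One bar of 6/8 = 24 thirty-second notes.
In thirty-second notes: thirty-second = 1; thirty-second tied to sixteenth (thirty-second + sixteenth) = 3; thirty-second = 1; dotted whole note = 48; thirty-second note = 1; dotted eighth = 6; sixteenth note = 2; eighth = 4; a full eighth-note quintuplet (5 notes) (five quintuplet eighths span one half) = 16; sixteenth tied to thirty-second (sixteenth + thirty-second) = 3.
Adding: 1 + 3 + 1 + 48 + 1 + 6 + 2 + 4 + 16 + 3 = 85.
85 ÷ 24 = 3 complete bars with 13 thirty-second notes remaining.

13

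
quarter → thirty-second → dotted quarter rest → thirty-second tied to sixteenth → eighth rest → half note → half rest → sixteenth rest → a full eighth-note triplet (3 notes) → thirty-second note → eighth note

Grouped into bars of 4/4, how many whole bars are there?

2

One bar of 4/4 = 32 thirty-second notes.
Each duration in thirty-second notes: quarter = 8; thirty-second = 1; dotted quarter rest = 12; thirty-second tied to sixteenth (thirty-second + sixteenth) = 3; eighth rest = 4; half note = 16; half rest = 16; sixteenth rest = 2; a full eighth-note triplet (3 notes) (three triplet eighths span one quarter) = 8; thirty-second note = 1; eighth note = 4.
Total: 8 + 1 + 12 + 3 + 4 + 16 + 16 + 2 + 8 + 1 + 4 = 75.
75 ÷ 32 = 2 complete bars with 11 left over.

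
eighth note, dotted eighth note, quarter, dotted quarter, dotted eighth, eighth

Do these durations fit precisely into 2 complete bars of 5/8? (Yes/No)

Yes

One bar of 5/8 = 10 sixteenth notes, so 2 bars = 20.
Each duration in sixteenth notes: eighth note = 2; dotted eighth note = 3; quarter = 4; dotted quarter = 6; dotted eighth = 3; eighth = 2.
Altogether 2 + 3 + 4 + 6 + 3 + 2 = 20.
20 equals 20, so the answer is Yes.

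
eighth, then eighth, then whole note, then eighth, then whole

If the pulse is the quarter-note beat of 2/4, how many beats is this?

One quarter-note beat = 2 eighth notes.
In eighth notes: eighth = 1; eighth = 1; whole note = 8; eighth = 1; whole = 8.
Altogether 1 + 1 + 8 + 1 + 8 = 19.
19 ÷ 2 = 9.5 beats.

9.5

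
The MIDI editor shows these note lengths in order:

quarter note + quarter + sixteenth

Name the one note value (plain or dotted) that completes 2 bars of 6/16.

dotted eighth note

2 bars of 6/16 = 12 sixteenth notes.
Convert each value to sixteenth notes: quarter note = 4; quarter = 4; sixteenth = 1.
Sum: 4 + 4 + 1 = 9.
Remaining: 12 − 9 = 3 sixteenth notes, which is a dotted eighth note.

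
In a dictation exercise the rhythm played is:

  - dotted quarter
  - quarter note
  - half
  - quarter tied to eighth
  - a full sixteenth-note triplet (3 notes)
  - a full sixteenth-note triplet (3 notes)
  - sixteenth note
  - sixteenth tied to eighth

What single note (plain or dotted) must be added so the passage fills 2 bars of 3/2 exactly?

whole note

2 bars of 3/2 = 48 sixteenth notes.
Convert each value to sixteenth notes: dotted quarter = 6; quarter note = 4; half = 8; quarter tied to eighth (quarter + eighth) = 6; a full sixteenth-note triplet (3 notes) (three triplet sixteenths span one eighth) = 2; a full sixteenth-note triplet (3 notes) (three triplet sixteenths span one eighth) = 2; sixteenth note = 1; sixteenth tied to eighth (sixteenth + eighth) = 3.
Total: 6 + 4 + 8 + 6 + 2 + 2 + 1 + 3 = 32.
Remaining: 48 − 32 = 16 sixteenth notes, which is a whole note.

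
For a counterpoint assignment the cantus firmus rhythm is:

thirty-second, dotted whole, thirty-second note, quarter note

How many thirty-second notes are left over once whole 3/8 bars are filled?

One bar of 3/8 = 12 thirty-second notes.
Convert each value to thirty-second notes: thirty-second = 1; dotted whole = 48; thirty-second note = 1; quarter note = 8.
Altogether 1 + 48 + 1 + 8 = 58.
58 ÷ 12 = 4 complete bars with 10 thirty-second notes remaining.

10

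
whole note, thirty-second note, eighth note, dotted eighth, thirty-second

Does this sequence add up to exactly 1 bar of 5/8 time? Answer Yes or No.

One bar of 5/8 = 20 thirty-second notes.
In thirty-second notes: whole note = 32; thirty-second note = 1; eighth note = 4; dotted eighth = 6; thirty-second = 1.
Total: 32 + 1 + 4 + 6 + 1 = 44.
44 exceeds 20, so the answer is No.

No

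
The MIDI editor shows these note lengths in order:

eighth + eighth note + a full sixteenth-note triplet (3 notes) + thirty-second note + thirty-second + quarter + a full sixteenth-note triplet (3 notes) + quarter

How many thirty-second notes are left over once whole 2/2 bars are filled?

2

One bar of 2/2 = 32 thirty-second notes.
Working in thirty-second notes: eighth = 4; eighth note = 4; a full sixteenth-note triplet (3 notes) (three triplet sixteenths span one eighth) = 4; thirty-second note = 1; thirty-second = 1; quarter = 8; a full sixteenth-note triplet (3 notes) (three triplet sixteenths span one eighth) = 4; quarter = 8.
Adding: 4 + 4 + 4 + 1 + 1 + 8 + 4 + 8 = 34.
34 ÷ 32 = 1 complete bar with 2 thirty-second notes remaining.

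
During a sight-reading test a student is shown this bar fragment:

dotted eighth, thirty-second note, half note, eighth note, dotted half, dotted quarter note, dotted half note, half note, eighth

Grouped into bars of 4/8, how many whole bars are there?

One bar of 4/8 = 16 thirty-second notes.
Working in thirty-second notes: dotted eighth = 6; thirty-second note = 1; half note = 16; eighth note = 4; dotted half = 24; dotted quarter note = 12; dotted half note = 24; half note = 16; eighth = 4.
Total: 6 + 1 + 16 + 4 + 24 + 12 + 24 + 16 + 4 = 107.
107 ÷ 16 = 6 complete bars with 11 left over.

6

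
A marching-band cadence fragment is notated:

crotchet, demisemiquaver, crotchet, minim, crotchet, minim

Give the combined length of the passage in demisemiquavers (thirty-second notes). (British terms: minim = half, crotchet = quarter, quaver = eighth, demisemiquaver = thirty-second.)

Convert each value to thirty-second notes: crotchet = 8; demisemiquaver = 1; crotchet = 8; minim = 16; crotchet = 8; minim = 16.
Total: 8 + 1 + 8 + 16 + 8 + 16 = 57 thirty-second notes.

57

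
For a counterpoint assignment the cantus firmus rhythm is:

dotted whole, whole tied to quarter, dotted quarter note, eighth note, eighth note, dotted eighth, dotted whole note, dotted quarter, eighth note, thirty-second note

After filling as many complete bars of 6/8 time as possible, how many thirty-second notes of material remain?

One bar of 6/8 = 24 thirty-second notes.
Express everything in thirty-second notes: dotted whole = 48; whole tied to quarter (whole + quarter) = 40; dotted quarter note = 12; eighth note = 4; eighth note = 4; dotted eighth = 6; dotted whole note = 48; dotted quarter = 12; eighth note = 4; thirty-second note = 1.
Sum: 48 + 40 + 12 + 4 + 4 + 6 + 48 + 12 + 4 + 1 = 179.
179 ÷ 24 = 7 complete bars with 11 thirty-second notes remaining.

11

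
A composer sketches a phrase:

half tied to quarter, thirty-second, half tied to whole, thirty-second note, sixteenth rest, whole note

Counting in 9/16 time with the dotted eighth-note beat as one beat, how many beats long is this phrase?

One dotted eighth-note beat = 6 thirty-second notes.
Working in thirty-second notes: half tied to quarter (half + quarter) = 24; thirty-second = 1; half tied to whole (half + whole) = 48; thirty-second note = 1; sixteenth rest = 2; whole note = 32.
Adding: 24 + 1 + 48 + 1 + 2 + 32 = 108.
108 ÷ 6 = 18 beats.

18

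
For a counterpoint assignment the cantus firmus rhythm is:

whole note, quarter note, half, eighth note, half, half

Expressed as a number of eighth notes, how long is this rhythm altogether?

23

Working in eighth notes: whole note = 8; quarter note = 2; half = 4; eighth note = 1; half = 4; half = 4.
Sum: 8 + 2 + 4 + 1 + 4 + 4 = 23 eighth notes.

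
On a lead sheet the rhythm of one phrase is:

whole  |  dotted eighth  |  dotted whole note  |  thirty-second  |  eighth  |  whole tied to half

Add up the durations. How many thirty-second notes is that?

In thirty-second notes: whole = 32; dotted eighth = 6; dotted whole note = 48; thirty-second = 1; eighth = 4; whole tied to half (whole + half) = 48.
Altogether 32 + 6 + 48 + 1 + 4 + 48 = 139 thirty-second notes.

139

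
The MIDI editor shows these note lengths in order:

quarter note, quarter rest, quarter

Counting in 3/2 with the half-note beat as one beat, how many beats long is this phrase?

One half-note beat = 2 quarter notes.
In quarter notes: quarter note = 1; quarter rest = 1; quarter = 1.
Adding: 1 + 1 + 1 = 3.
3 ÷ 2 = 1.5 beats.

1.5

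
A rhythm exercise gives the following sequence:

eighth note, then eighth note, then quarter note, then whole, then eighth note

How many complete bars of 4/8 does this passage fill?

One bar of 4/8 = 4 eighth notes.
Convert each value to eighth notes: eighth note = 1; eighth note = 1; quarter note = 2; whole = 8; eighth note = 1.
Sum: 1 + 1 + 2 + 8 + 1 = 13.
13 ÷ 4 = 3 complete bars with 1 left over.

3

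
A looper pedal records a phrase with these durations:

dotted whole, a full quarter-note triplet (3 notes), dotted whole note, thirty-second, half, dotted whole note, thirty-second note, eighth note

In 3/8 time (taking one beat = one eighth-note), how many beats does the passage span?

45.5

One eighth-note beat = 4 thirty-second notes.
In thirty-second notes: dotted whole = 48; a full quarter-note triplet (3 notes) (three triplet quarters span one half) = 16; dotted whole note = 48; thirty-second = 1; half = 16; dotted whole note = 48; thirty-second note = 1; eighth note = 4.
Adding: 48 + 16 + 48 + 1 + 16 + 48 + 1 + 4 = 182.
182 ÷ 4 = 45.5 beats.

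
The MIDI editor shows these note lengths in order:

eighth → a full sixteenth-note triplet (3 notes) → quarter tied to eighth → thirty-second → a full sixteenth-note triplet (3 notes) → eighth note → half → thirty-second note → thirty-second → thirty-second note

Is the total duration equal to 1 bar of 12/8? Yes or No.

Yes

One bar of 12/8 = 48 thirty-second notes.
Working in thirty-second notes: eighth = 4; a full sixteenth-note triplet (3 notes) (three triplet sixteenths span one eighth) = 4; quarter tied to eighth (quarter + eighth) = 12; thirty-second = 1; a full sixteenth-note triplet (3 notes) (three triplet sixteenths span one eighth) = 4; eighth note = 4; half = 16; thirty-second note = 1; thirty-second = 1; thirty-second note = 1.
Total: 4 + 4 + 12 + 1 + 4 + 4 + 16 + 1 + 1 + 1 = 48.
48 equals 48, so the answer is Yes.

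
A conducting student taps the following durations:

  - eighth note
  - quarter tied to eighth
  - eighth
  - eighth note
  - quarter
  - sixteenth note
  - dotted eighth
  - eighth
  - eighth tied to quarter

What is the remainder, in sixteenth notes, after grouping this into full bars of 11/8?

One bar of 11/8 = 22 sixteenth notes.
Working in sixteenth notes: eighth note = 2; quarter tied to eighth (quarter + eighth) = 6; eighth = 2; eighth note = 2; quarter = 4; sixteenth note = 1; dotted eighth = 3; eighth = 2; eighth tied to quarter (eighth + quarter) = 6.
Altogether 2 + 6 + 2 + 2 + 4 + 1 + 3 + 2 + 6 = 28.
28 ÷ 22 = 1 complete bar with 6 sixteenth notes remaining.

6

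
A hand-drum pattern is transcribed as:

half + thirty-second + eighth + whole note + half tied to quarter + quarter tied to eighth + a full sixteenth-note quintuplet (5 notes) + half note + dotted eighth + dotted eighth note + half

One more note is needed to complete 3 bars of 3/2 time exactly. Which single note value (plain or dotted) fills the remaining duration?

3 bars of 3/2 = 144 thirty-second notes.
Express everything in thirty-second notes: half = 16; thirty-second = 1; eighth = 4; whole note = 32; half tied to quarter (half + quarter) = 24; quarter tied to eighth (quarter + eighth) = 12; a full sixteenth-note quintuplet (5 notes) (five quintuplet sixteenths span one quarter) = 8; half note = 16; dotted eighth = 6; dotted eighth note = 6; half = 16.
Sum: 16 + 1 + 4 + 32 + 24 + 12 + 8 + 16 + 6 + 6 + 16 = 141.
Remaining: 144 − 141 = 3 thirty-second notes, which is a dotted sixteenth note.

dotted sixteenth note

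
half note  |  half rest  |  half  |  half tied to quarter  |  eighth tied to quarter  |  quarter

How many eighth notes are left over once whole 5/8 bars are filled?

One bar of 5/8 = 5 eighth notes.
Express everything in eighth notes: half note = 4; half rest = 4; half = 4; half tied to quarter (half + quarter) = 6; eighth tied to quarter (eighth + quarter) = 3; quarter = 2.
Adding: 4 + 4 + 4 + 6 + 3 + 2 = 23.
23 ÷ 5 = 4 complete bars with 3 eighth notes remaining.

3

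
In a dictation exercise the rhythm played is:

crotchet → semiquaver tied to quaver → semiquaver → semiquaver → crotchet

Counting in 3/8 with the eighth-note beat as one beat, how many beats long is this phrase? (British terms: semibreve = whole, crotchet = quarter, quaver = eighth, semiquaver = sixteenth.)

One eighth-note beat = 2 sixteenth notes.
In sixteenth notes: crotchet = 4; semiquaver tied to quaver (semiquaver + quaver) = 3; semiquaver = 1; semiquaver = 1; crotchet = 4.
Adding: 4 + 3 + 1 + 1 + 4 = 13.
13 ÷ 2 = 6.5 beats.

6.5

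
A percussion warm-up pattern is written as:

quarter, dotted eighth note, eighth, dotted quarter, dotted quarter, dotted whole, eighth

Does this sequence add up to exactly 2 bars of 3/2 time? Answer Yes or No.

One bar of 3/2 = 24 sixteenth notes, so 2 bars = 48.
In sixteenth notes: quarter = 4; dotted eighth note = 3; eighth = 2; dotted quarter = 6; dotted quarter = 6; dotted whole = 24; eighth = 2.
Total: 4 + 3 + 2 + 6 + 6 + 24 + 2 = 47.
47 falls short of 48, so the answer is No.

No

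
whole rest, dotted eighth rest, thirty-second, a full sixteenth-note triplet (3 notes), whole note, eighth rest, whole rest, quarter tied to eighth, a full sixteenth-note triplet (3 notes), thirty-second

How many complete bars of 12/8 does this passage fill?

2

One bar of 12/8 = 48 thirty-second notes.
In thirty-second notes: whole rest = 32; dotted eighth rest = 6; thirty-second = 1; a full sixteenth-note triplet (3 notes) (three triplet sixteenths span one eighth) = 4; whole note = 32; eighth rest = 4; whole rest = 32; quarter tied to eighth (quarter + eighth) = 12; a full sixteenth-note triplet (3 notes) (three triplet sixteenths span one eighth) = 4; thirty-second = 1.
Altogether 32 + 6 + 1 + 4 + 32 + 4 + 32 + 12 + 4 + 1 = 128.
128 ÷ 48 = 2 complete bars with 32 left over.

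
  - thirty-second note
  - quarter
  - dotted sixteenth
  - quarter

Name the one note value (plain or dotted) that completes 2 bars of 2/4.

dotted quarter note

2 bars of 2/4 = 32 thirty-second notes.
Working in thirty-second notes: thirty-second note = 1; quarter = 8; dotted sixteenth = 3; quarter = 8.
Sum: 1 + 8 + 3 + 8 = 20.
Remaining: 32 − 20 = 12 thirty-second notes, which is a dotted quarter note.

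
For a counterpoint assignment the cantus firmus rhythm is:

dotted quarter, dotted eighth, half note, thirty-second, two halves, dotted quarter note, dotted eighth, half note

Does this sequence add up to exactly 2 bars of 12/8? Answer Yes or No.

One bar of 12/8 = 48 thirty-second notes, so 2 bars = 96.
Each duration in thirty-second notes: dotted quarter = 12; dotted eighth = 6; half note = 16; thirty-second = 1; half = 16; half = 16; dotted quarter note = 12; dotted eighth = 6; half note = 16.
Total: 12 + 6 + 16 + 1 + 16 + 16 + 12 + 6 + 16 = 101.
101 exceeds 96, so the answer is No.

No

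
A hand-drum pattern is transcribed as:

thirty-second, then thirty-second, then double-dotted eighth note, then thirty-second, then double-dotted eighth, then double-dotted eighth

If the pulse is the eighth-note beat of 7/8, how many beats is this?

6

One eighth-note beat = 4 thirty-second notes.
Express everything in thirty-second notes: thirty-second = 1; thirty-second = 1; double-dotted eighth note = 7; thirty-second = 1; double-dotted eighth = 7; double-dotted eighth = 7.
Adding: 1 + 1 + 7 + 1 + 7 + 7 = 24.
24 ÷ 4 = 6 beats.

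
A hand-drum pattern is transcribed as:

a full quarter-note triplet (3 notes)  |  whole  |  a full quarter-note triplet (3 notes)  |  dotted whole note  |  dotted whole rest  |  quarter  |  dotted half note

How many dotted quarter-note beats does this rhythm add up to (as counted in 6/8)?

One dotted quarter-note beat = 3 eighth notes.
Working in eighth notes: a full quarter-note triplet (3 notes) (three triplet quarters span one half) = 4; whole = 8; a full quarter-note triplet (3 notes) (three triplet quarters span one half) = 4; dotted whole note = 12; dotted whole rest = 12; quarter = 2; dotted half note = 6.
Adding: 4 + 8 + 4 + 12 + 12 + 2 + 6 = 48.
48 ÷ 3 = 16 beats.

16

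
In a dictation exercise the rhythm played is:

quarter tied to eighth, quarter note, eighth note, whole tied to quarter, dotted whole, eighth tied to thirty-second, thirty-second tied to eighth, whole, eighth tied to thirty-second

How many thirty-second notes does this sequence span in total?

159

Each duration in thirty-second notes: quarter tied to eighth (quarter + eighth) = 12; quarter note = 8; eighth note = 4; whole tied to quarter (whole + quarter) = 40; dotted whole = 48; eighth tied to thirty-second (eighth + thirty-second) = 5; thirty-second tied to eighth (thirty-second + eighth) = 5; whole = 32; eighth tied to thirty-second (eighth + thirty-second) = 5.
Adding: 12 + 8 + 4 + 40 + 48 + 5 + 5 + 32 + 5 = 159 thirty-second notes.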